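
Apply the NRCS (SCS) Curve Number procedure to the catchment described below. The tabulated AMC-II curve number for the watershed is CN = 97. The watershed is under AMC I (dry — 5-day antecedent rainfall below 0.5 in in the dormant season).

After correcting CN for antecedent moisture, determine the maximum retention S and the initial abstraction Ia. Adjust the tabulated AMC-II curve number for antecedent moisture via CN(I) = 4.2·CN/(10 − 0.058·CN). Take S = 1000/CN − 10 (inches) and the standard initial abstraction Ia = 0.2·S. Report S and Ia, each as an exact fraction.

Dry (AMC I): CN(I) = 4.2·97/(10 − 0.058·97) = (2037/5)/(2187/500) = 67900/729 ≈ 93.141
Retention S: 1000/CN − 10 with CN=93.141 → S = 500/679 ≈ 0.736 in
Ia = 0.2·(500/679) = 100/679 in ≈ 0.147 in

S = 500/679 in ≈ 0.736 in; Ia = 100/679 in ≈ 0.147 in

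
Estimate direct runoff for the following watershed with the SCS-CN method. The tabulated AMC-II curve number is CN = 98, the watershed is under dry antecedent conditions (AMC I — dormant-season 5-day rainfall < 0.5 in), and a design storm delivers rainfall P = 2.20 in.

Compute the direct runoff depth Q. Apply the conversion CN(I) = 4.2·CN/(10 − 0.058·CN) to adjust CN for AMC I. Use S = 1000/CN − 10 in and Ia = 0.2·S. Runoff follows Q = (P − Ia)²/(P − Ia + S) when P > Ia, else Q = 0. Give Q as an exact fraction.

Q = 117050761/68526255 in ≈ 1.708 in

Dry (AMC I): CN(I) = 4.2·98/(10 − 0.058·98) = (2058/5)/(1079/250) = 102900/1079 ≈ 95.366
Max retention: S = 1000/(102900/1079) − 10 = 500/1029 in (≈ 0.486 in)
Initial abstraction Ia = S/5 = (500/1029)/5 = 100/1029 ≈ 0.097 in
P − Ia = 2.200 − 0.097 = 10819/5145 ≈ 2.103 in (> 0, runoff occurs)
Runoff Q = (P−Ia)²/(P−Ia+S) = (2.103)²/(2.103+0.486) = 117050761/68526255 ≈ 1.708 in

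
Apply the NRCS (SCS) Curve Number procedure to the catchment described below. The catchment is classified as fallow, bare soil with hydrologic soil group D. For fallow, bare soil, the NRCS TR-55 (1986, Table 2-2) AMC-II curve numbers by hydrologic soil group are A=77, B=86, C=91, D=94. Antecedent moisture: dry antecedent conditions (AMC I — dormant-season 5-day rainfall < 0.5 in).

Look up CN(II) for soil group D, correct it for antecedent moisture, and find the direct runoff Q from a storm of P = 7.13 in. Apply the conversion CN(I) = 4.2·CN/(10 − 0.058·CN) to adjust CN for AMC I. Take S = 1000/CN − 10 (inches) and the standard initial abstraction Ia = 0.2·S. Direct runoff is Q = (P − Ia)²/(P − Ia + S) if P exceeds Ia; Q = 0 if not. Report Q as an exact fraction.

Q = 50434828929/9033583300 in ≈ 5.583 in

NRCS table: fallow, bare soil, soil group D → CN(II) = 94
CN(I) from CN(II)=94: (4.2·94)/(10 − 0.058·94) = 32900/379 ≈ 86.807
Max retention: S = 1000/(32900/379) − 10 = 500/329 in (≈ 1.520 in)
Initial abstraction Ia = S/5 = (500/329)/5 = 100/329 ≈ 0.304 in
Since P=7.130 > Ia=0.304: effective rainfall P−Ia = 224577/32900 in
Q = (224577/32900)²/((224577/32900) + 500/329) = (50434828929/1082410000)/(274577/32900) = 50434828929/9033583300 in ≈ 5.583 in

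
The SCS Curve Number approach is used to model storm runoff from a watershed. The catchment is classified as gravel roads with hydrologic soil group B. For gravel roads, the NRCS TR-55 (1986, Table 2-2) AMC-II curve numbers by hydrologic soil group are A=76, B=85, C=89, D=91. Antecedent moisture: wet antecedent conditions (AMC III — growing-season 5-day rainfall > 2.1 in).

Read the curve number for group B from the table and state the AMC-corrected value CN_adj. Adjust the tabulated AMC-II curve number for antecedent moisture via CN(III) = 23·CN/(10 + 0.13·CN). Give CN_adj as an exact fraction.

NRCS table: gravel roads, soil group B → CN(II) = 85
Adjust CN=85 to AMC III: 23·85/(10 + 0.13·85) → 1955 ÷ (421/20) = 39100/421 ≈ 92.874

CN_adj = 39100/421 ≈ 92.874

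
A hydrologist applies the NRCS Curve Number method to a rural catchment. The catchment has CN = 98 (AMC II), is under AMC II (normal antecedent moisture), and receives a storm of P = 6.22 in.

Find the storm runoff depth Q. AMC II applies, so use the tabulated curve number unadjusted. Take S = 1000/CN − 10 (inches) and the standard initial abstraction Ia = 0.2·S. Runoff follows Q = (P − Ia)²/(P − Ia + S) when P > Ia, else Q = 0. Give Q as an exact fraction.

Q = 229189321/38315550 in ≈ 5.982 in

AMC II — tabulated CN = 98 applies directly.
Retention S: 1000/CN − 10 with CN=98.000 → S = 10/49 ≈ 0.204 in
Ia = 0.2·(10/49) = 2/49 in ≈ 0.041 in
Since P=6.220 > Ia=0.041: effective rainfall P−Ia = 15139/2450 in
Q = (15139/2450)²/((15139/2450) + 10/49) = (229189321/6002500)/(15639/2450) = 229189321/38315550 in ≈ 5.982 in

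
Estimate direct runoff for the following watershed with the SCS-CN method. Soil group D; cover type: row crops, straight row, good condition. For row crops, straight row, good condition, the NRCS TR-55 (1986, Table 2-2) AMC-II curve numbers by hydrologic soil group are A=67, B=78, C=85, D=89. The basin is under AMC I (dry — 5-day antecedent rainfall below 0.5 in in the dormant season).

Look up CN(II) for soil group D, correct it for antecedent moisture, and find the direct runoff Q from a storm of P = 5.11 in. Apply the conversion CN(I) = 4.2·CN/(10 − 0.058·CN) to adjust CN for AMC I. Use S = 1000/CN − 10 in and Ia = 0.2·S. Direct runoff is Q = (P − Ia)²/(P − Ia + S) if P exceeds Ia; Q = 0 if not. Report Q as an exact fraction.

Q = 714124713481/260736527100 in ≈ 2.739 in

NRCS table: row crops, straight row, good condition, soil group D → CN(II) = 89
Dry (AMC I): CN(I) = 4.2·89/(10 − 0.058·89) = (1869/5)/(2419/500) = 186900/2419 ≈ 77.263
Retention S: 1000/CN − 10 with CN=77.263 → S = 5500/1869 ≈ 2.943 in
Initial abstraction Ia = S/5 = (5500/1869)/5 = 1100/1869 ≈ 0.589 in
P − Ia = 5.110 − 0.589 = 845059/186900 ≈ 4.521 in (> 0, runoff occurs)
Q: (845059/186900)² ÷ (1395059/186900) = 714124713481/260736527100 in (≈ 2.739 in)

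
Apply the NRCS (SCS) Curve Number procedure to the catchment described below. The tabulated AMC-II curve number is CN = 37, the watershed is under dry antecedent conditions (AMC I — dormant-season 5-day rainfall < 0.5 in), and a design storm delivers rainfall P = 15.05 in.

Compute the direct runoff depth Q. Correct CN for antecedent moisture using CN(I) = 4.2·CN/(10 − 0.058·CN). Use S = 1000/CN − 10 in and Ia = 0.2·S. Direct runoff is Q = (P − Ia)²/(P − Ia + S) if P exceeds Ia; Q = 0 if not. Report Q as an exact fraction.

CN(I) from CN(II)=37: (4.2·37)/(10 − 0.058·37) = 3700/187 ≈ 19.786
S = 1000/(3700/187) − 10 = 1500/37 in ≈ 40.541 in
Initial abstraction Ia = S/5 = (1500/37)/5 = 300/37 ≈ 8.108 in
P − Ia = 15.050 − 8.108 = 5137/740 ≈ 6.942 in (> 0, runoff occurs)
Q: (5137/740)² ÷ (35137/740) = 26388769/26001380 in (≈ 1.015 in)

Q = 26388769/26001380 in ≈ 1.015 in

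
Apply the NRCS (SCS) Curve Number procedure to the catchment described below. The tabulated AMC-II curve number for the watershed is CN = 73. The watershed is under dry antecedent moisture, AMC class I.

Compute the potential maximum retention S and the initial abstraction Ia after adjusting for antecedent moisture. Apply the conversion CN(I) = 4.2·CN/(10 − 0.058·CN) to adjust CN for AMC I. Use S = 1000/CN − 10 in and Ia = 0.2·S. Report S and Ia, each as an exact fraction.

S = 4500/511 in ≈ 8.806 in; Ia = 900/511 in ≈ 1.761 in

Adjust CN=73 to AMC I: 4.2·73/(10 − 0.058·73) → (1533/5) ÷ (2883/500) = 51100/961 ≈ 53.174
Retention S: 1000/CN − 10 with CN=53.174 → S = 4500/511 ≈ 8.806 in
Ia = 0.2S: 0.2·8.806 = 1.761 in (exactly 900/511)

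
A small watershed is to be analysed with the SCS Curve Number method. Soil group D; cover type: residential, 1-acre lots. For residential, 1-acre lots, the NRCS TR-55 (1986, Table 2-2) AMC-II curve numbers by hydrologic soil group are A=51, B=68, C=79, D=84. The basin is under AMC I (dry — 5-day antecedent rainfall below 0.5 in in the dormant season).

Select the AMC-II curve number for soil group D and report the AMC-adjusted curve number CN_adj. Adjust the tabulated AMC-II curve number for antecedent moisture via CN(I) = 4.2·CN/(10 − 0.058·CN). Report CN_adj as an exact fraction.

CN_adj = 44100/641 ≈ 68.799

NRCS table: residential, 1-acre lots, soil group D → CN(II) = 84
Adjust CN=84 to AMC I: 4.2·84/(10 − 0.058·84) → (1764/5) ÷ (641/125) = 44100/641 ≈ 68.799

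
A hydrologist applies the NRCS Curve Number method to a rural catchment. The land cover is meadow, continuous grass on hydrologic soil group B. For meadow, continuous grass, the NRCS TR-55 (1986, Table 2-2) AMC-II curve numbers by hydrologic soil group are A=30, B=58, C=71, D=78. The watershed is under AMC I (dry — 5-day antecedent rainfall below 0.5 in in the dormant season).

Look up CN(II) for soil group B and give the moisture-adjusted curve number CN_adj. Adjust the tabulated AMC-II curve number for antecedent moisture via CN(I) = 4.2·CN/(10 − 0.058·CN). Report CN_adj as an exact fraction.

NRCS table: meadow, continuous grass, soil group B → CN(II) = 58
Adjust CN=58 to AMC I: 4.2·58/(10 − 0.058·58) → (1218/5) ÷ (1659/250) = 2900/79 ≈ 36.709

CN_adj = 2900/79 ≈ 36.709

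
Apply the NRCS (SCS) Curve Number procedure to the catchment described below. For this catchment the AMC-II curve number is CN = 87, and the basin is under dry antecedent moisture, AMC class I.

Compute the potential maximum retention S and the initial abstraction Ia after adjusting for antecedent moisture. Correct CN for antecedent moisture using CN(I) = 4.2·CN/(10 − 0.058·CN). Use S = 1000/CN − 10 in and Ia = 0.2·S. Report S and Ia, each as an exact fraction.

S = 6500/1827 in ≈ 3.558 in; Ia = 1300/1827 in ≈ 0.712 in

CN(I) from CN(II)=87: (4.2·87)/(10 − 0.058·87) = 182700/2477 ≈ 73.759
Retention S: 1000/CN − 10 with CN=73.759 → S = 6500/1827 ≈ 3.558 in
Ia = 0.2S: 0.2·3.558 = 0.712 in (exactly 1300/1827)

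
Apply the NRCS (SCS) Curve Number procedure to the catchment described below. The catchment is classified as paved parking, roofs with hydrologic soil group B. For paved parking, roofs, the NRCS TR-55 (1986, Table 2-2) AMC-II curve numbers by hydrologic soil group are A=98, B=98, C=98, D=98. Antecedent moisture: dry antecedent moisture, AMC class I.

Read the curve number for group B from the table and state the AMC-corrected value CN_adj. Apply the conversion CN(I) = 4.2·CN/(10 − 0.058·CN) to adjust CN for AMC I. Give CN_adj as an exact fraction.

NRCS table: paved parking, roofs, soil group B → CN(II) = 98
CN(I) from CN(II)=98: (4.2·98)/(10 − 0.058·98) = 102900/1079 ≈ 95.366

CN_adj = 102900/1079 ≈ 95.366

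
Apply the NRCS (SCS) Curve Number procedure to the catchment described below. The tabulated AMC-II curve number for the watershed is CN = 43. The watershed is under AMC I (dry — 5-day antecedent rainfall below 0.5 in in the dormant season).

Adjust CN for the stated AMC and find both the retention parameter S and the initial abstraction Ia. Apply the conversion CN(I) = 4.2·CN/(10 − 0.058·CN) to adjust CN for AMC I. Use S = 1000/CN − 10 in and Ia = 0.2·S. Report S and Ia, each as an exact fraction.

S = 9500/301 in ≈ 31.561 in; Ia = 1900/301 in ≈ 6.312 in

Adjust CN=43 to AMC I: 4.2·43/(10 − 0.058·43) → (903/5) ÷ (3753/500) = 30100/1251 ≈ 24.061
S = 1000/(30100/1251) − 10 = 9500/301 in ≈ 31.561 in
Ia = 0.2S: 0.2·31.561 = 6.312 in (exactly 1900/301)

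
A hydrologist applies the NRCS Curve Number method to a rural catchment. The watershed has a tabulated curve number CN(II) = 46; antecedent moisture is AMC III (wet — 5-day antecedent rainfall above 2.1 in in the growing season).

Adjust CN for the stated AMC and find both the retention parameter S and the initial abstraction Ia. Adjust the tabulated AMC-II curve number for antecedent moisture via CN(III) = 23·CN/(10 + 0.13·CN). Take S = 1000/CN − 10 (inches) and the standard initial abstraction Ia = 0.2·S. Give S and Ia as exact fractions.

S = 2700/529 in ≈ 5.104 in; Ia = 540/529 in ≈ 1.021 in

Wet (AMC III): CN(III) = 23·46/(10 + 0.13·46) = 1058/(799/50) = 52900/799 ≈ 66.208
S = 1000/(52900/799) − 10 = 2700/529 in ≈ 5.104 in
Ia = 0.2·(2700/529) = 540/529 in ≈ 1.021 in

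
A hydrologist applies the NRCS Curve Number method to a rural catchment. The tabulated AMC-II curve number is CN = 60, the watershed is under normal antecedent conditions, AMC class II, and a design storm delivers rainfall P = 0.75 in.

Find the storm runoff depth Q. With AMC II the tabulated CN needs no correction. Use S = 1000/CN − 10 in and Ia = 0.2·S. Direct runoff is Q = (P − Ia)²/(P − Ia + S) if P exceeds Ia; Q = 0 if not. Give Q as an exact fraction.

Q = 0 in ≈ 0.000 in

Average conditions: CN = 60 (no AMC adjustment).
Max retention: S = 1000/60 − 10 = 20/3 in (≈ 6.667 in)
Ia = 0.2·(20/3) = 4/3 in ≈ 1.333 in
P = 0.750 ≤ Ia = 1.333 in: entire storm abstracted, Q = 0.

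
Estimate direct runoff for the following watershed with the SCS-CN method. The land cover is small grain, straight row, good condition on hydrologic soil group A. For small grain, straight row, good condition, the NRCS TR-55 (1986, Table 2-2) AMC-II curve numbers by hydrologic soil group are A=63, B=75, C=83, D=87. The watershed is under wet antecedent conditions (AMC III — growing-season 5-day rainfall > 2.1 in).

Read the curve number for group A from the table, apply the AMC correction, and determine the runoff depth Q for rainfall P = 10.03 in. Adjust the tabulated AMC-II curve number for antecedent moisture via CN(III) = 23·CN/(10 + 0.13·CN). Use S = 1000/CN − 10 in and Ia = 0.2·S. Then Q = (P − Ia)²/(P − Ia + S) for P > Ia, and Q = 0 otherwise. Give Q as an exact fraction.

Q = 1902598146409/253480380300 in ≈ 7.506 in

NRCS table: small grain, straight row, good condition, soil group A → CN(II) = 63
Adjust CN=63 to AMC III: 23·63/(10 + 0.13·63) → 1449 ÷ (1819/100) = 144900/1819 ≈ 79.659
Retention S: 1000/CN − 10 with CN=79.659 → S = 3700/1449 ≈ 2.553 in
Ia = 0.2·(3700/1449) = 740/1449 in ≈ 0.511 in
P − Ia = 10.030 − 0.511 = 1379347/144900 ≈ 9.519 in (> 0, runoff occurs)
Runoff Q = (P−Ia)²/(P−Ia+S) = (9.519)²/(9.519+2.553) = 1902598146409/253480380300 ≈ 7.506 in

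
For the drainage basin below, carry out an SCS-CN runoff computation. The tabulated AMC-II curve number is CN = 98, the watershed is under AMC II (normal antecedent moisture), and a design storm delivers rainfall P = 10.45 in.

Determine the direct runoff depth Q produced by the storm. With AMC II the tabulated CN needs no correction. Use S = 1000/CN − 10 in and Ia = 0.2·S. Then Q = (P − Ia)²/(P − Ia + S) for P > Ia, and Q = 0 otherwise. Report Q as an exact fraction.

Q = 104060401/10192980 in ≈ 10.209 in

CN(II) = 98; AMC II needs no correction.
Max retention: S = 1000/98 − 10 = 10/49 in (≈ 0.204 in)
Ia = 0.2·(10/49) = 2/49 in ≈ 0.041 in
Excess rainfall: 10.450 − 0.041 = 10.409 in; P > Ia so Q > 0
Q: (10201/980)² ÷ (10401/980) = 104060401/10192980 in (≈ 10.209 in)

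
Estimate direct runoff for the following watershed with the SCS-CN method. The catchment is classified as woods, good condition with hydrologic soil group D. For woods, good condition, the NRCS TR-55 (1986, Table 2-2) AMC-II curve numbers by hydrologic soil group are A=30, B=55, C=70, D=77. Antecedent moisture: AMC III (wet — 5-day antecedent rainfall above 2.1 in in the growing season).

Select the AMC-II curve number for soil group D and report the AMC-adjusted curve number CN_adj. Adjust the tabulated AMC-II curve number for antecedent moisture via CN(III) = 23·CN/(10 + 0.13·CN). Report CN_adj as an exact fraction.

CN_adj = 7700/87 ≈ 88.506

NRCS table: woods, good condition, soil group D → CN(II) = 77
Adjust CN=77 to AMC III: 23·77/(10 + 0.13·77) → 1771 ÷ (2001/100) = 7700/87 ≈ 88.506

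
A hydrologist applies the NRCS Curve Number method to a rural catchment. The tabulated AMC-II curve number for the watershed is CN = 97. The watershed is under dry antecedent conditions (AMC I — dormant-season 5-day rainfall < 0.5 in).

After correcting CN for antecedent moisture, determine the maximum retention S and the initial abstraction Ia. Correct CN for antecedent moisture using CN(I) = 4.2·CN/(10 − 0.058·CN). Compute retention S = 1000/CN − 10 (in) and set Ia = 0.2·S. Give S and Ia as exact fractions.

S = 500/679 in ≈ 0.736 in; Ia = 100/679 in ≈ 0.147 in

Adjust CN=97 to AMC I: 4.2·97/(10 − 0.058·97) → (2037/5) ÷ (2187/500) = 67900/729 ≈ 93.141
Retention S: 1000/CN − 10 with CN=93.141 → S = 500/679 ≈ 0.736 in
Ia = 0.2S: 0.2·0.736 = 0.147 in (exactly 100/679)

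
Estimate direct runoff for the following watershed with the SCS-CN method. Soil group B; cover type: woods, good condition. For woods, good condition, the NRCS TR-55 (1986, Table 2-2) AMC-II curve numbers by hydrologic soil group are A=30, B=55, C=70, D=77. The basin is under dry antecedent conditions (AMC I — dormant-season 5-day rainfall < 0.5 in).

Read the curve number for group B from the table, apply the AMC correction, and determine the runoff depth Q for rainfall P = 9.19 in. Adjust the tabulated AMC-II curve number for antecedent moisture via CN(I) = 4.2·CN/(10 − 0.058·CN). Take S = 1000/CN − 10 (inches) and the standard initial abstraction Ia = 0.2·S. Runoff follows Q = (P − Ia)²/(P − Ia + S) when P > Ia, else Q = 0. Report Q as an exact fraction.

Q = 1661622169/1468875100 in ≈ 1.131 in

NRCS table: woods, good condition, soil group B → CN(II) = 55
Dry (AMC I): CN(I) = 4.2·55/(10 − 0.058·55) = 231/(681/100) = 7700/227 ≈ 33.921
Max retention: S = 1000/(7700/227) − 10 = 1500/77 in (≈ 19.481 in)
Ia = 0.2S: 0.2·19.481 = 3.896 in (exactly 300/77)
Excess rainfall: 9.190 − 3.896 = 5.294 in; P > Ia so Q > 0
Q: (40763/7700)² ÷ (190763/7700) = 1661622169/1468875100 in (≈ 1.131 in)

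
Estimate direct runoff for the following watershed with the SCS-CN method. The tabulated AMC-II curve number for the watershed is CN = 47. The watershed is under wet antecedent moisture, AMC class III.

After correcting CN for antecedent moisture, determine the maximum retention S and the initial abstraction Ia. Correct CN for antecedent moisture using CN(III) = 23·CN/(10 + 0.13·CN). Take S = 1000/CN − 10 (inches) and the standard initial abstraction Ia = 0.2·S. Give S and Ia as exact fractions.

Adjust CN=47 to AMC III: 23·47/(10 + 0.13·47) → 1081 ÷ (1611/100) = 108100/1611 ≈ 67.101
Max retention: S = 1000/(108100/1611) − 10 = 5300/1081 in (≈ 4.903 in)
Ia = 0.2S: 0.2·4.903 = 0.981 in (exactly 1060/1081)

S = 5300/1081 in ≈ 4.903 in; Ia = 1060/1081 in ≈ 0.981 in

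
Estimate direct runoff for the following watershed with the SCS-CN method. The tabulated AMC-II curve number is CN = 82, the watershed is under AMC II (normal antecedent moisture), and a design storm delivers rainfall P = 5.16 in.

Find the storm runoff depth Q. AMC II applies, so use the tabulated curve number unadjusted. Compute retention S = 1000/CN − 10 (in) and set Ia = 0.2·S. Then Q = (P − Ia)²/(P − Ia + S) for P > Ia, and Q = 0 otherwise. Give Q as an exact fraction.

Q = 7805307/2422075 in ≈ 3.223 in

AMC II — tabulated CN = 82 applies directly.
Max retention: S = 1000/82 − 10 = 90/41 in (≈ 2.195 in)
Initial abstraction Ia = S/5 = (90/41)/5 = 18/41 ≈ 0.439 in
Excess rainfall: 5.160 − 0.439 = 4.721 in; P > Ia so Q > 0
Q = (4839/1025)²/((4839/1025) + 90/41) = (23415921/1050625)/(7089/1025) = 7805307/2422075 in ≈ 3.223 in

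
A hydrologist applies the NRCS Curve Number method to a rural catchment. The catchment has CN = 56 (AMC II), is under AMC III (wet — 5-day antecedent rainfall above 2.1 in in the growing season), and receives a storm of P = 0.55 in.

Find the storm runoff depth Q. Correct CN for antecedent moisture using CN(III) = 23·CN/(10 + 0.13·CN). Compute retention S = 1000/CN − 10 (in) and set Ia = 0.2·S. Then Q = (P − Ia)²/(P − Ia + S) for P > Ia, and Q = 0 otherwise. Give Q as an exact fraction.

Q = 0 in ≈ 0.000 in

CN(III) from CN(II)=56: (23·56)/(10 + 0.13·56) = 4025/54 ≈ 74.537
Retention S: 1000/CN − 10 with CN=74.537 → S = 550/161 ≈ 3.416 in
Initial abstraction Ia = S/5 = (550/161)/5 = 110/161 ≈ 0.683 in
P = 0.550 ≤ Ia = 0.683 in: entire storm abstracted, Q = 0.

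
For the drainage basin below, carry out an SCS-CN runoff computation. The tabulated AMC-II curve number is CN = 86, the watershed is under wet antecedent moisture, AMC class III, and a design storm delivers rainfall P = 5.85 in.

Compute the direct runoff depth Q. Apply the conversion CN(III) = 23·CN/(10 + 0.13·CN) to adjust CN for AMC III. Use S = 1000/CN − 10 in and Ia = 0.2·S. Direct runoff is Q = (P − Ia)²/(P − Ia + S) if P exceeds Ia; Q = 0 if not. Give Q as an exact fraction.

Q = 12749345569/2510339140 in ≈ 5.079 in

Wet (AMC III): CN(III) = 23·86/(10 + 0.13·86) = 1978/(1059/50) = 98900/1059 ≈ 93.390
S = 1000/(98900/1059) − 10 = 700/989 in ≈ 0.708 in
Ia = 0.2S: 0.2·0.708 = 0.142 in (exactly 140/989)
Since P=5.850 > Ia=0.142: effective rainfall P−Ia = 112913/19780 in
Runoff Q = (P−Ia)²/(P−Ia+S) = (5.708)²/(5.708+0.708) = 12749345569/2510339140 ≈ 5.079 in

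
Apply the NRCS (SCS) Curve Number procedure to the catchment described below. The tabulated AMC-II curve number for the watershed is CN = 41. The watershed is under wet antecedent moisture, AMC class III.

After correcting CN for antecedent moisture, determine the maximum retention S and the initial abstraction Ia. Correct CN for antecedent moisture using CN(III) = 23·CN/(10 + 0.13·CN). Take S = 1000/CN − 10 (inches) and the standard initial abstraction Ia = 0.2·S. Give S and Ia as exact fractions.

CN(III) from CN(II)=41: (23·41)/(10 + 0.13·41) = 94300/1533 ≈ 61.513
Retention S: 1000/CN − 10 with CN=61.513 → S = 5900/943 ≈ 6.257 in
Ia = 0.2·(5900/943) = 1180/943 in ≈ 1.251 in

S = 5900/943 in ≈ 6.257 in; Ia = 1180/943 in ≈ 1.251 in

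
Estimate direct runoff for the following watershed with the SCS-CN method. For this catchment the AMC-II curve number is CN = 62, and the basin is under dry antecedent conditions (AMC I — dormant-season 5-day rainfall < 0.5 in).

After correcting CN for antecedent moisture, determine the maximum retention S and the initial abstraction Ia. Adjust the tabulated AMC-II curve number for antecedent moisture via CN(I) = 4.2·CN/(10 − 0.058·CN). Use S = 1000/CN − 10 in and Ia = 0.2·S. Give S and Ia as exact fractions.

CN(I) from CN(II)=62: (4.2·62)/(10 − 0.058·62) = 65100/1601 ≈ 40.662
Max retention: S = 1000/(65100/1601) − 10 = 9500/651 in (≈ 14.593 in)
Ia = 0.2·(9500/651) = 1900/651 in ≈ 2.919 in

S = 9500/651 in ≈ 14.593 in; Ia = 1900/651 in ≈ 2.919 in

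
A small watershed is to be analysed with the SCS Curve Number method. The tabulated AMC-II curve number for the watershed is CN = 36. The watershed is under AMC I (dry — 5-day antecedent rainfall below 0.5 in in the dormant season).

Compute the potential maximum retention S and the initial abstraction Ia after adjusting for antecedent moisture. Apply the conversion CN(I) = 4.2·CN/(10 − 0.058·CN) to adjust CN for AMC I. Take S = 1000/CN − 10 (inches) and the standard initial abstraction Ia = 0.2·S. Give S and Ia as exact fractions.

S = 8000/189 in ≈ 42.328 in; Ia = 1600/189 in ≈ 8.466 in

Adjust CN=36 to AMC I: 4.2·36/(10 − 0.058·36) → (756/5) ÷ (989/125) = 18900/989 ≈ 19.110
Retention S: 1000/CN − 10 with CN=19.110 → S = 8000/189 ≈ 42.328 in
Ia = 0.2S: 0.2·42.328 = 8.466 in (exactly 1600/189)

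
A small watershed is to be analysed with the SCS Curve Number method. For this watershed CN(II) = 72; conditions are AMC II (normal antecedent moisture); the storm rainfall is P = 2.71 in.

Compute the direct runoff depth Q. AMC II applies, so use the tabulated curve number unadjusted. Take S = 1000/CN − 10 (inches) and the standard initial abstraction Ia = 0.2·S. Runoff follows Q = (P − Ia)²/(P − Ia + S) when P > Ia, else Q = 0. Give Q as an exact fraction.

AMC II — tabulated CN = 72 applies directly.
S = 1000/72 − 10 = 35/9 in ≈ 3.889 in
Initial abstraction Ia = S/5 = (35/9)/5 = 7/9 ≈ 0.778 in
P − Ia = 2.710 − 0.778 = 1739/900 ≈ 1.932 in (> 0, runoff occurs)
Q: (1739/900)² ÷ (5239/900) = 3024121/4715100 in (≈ 0.641 in)

Q = 3024121/4715100 in ≈ 0.641 in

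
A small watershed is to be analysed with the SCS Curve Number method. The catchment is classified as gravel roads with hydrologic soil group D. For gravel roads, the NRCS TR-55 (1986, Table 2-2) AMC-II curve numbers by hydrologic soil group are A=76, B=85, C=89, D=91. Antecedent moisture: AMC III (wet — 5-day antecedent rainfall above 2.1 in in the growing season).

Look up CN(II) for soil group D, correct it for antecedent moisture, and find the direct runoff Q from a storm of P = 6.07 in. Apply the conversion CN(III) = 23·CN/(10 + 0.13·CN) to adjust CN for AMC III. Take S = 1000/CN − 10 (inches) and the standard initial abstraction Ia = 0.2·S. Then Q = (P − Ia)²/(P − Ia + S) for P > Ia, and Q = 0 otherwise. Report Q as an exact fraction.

Q = 1568633507401/280974994300 in ≈ 5.583 in

NRCS table: gravel roads, soil group D → CN(II) = 91
Adjust CN=91 to AMC III: 23·91/(10 + 0.13·91) → 2093 ÷ (2183/100) = 209300/2183 ≈ 95.877
S = 1000/(209300/2183) − 10 = 900/2093 in ≈ 0.430 in
Ia = 0.2S: 0.2·0.430 = 0.086 in (exactly 180/2093)
Since P=6.070 > Ia=0.086: effective rainfall P−Ia = 1252451/209300 in
Q = (1252451/209300)²/((1252451/209300) + 900/2093) = (1568633507401/43806490000)/(1342451/209300) = 1568633507401/280974994300 in ≈ 5.583 in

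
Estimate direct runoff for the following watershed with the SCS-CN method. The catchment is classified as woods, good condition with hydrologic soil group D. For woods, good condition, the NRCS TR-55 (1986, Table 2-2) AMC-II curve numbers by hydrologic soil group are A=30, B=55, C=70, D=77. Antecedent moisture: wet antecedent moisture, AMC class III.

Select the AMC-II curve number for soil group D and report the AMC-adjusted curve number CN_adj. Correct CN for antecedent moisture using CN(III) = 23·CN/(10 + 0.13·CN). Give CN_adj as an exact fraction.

NRCS table: woods, good condition, soil group D → CN(II) = 77
Wet (AMC III): CN(III) = 23·77/(10 + 0.13·77) = 1771/(2001/100) = 7700/87 ≈ 88.506

CN_adj = 7700/87 ≈ 88.506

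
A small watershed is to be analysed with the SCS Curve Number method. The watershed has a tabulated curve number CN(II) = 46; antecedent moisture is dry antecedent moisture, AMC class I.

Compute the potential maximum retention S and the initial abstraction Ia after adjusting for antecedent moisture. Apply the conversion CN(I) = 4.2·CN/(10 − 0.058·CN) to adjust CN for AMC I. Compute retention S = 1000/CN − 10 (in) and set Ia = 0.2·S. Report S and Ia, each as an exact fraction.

CN(I) from CN(II)=46: (4.2·46)/(10 − 0.058·46) = 16100/611 ≈ 26.350
Retention S: 1000/CN − 10 with CN=26.350 → S = 4500/161 ≈ 27.950 in
Ia = 0.2·(4500/161) = 900/161 in ≈ 5.590 in

S = 4500/161 in ≈ 27.950 in; Ia = 900/161 in ≈ 5.590 in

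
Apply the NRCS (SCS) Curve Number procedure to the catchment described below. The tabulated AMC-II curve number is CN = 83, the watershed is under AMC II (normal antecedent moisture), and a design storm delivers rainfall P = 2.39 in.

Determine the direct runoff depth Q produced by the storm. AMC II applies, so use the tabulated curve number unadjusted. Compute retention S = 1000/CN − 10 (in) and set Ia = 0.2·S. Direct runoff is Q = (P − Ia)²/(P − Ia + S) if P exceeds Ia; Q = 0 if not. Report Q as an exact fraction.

Average conditions: CN = 83 (no AMC adjustment).
Retention S: 1000/CN − 10 with CN=83.000 → S = 170/83 ≈ 2.048 in
Ia = 0.2S: 0.2·2.048 = 0.410 in (exactly 34/83)
P − Ia = 2.390 − 0.410 = 16437/8300 ≈ 1.980 in (> 0, runoff occurs)
Runoff Q = (P−Ia)²/(P−Ia+S) = (1.980)²/(1.980+2.048) = 270174969/277527100 ≈ 0.974 in

Q = 270174969/277527100 in ≈ 0.974 in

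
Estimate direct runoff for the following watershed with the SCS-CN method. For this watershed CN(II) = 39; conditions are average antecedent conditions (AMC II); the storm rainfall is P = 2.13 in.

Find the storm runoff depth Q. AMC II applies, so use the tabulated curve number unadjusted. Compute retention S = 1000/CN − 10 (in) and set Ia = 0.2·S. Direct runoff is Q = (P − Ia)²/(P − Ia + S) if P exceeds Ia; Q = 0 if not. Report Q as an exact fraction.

Q = 0 in ≈ 0.000 in

CN(II) = 39; AMC II needs no correction.
S = 1000/39 − 10 = 610/39 in ≈ 15.641 in
Ia = 0.2S: 0.2·15.641 = 3.128 in (exactly 122/39)
P = 2.130 ≤ Ia = 3.128 in: entire storm abstracted, Q = 0.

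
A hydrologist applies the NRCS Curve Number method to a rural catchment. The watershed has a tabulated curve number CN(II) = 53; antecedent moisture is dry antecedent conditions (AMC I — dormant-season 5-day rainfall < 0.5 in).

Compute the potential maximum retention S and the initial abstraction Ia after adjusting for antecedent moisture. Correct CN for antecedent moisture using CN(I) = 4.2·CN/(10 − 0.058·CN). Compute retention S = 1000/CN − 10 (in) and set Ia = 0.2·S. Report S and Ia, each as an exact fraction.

Adjust CN=53 to AMC I: 4.2·53/(10 − 0.058·53) → (1113/5) ÷ (3463/500) = 111300/3463 ≈ 32.140
S = 1000/(111300/3463) − 10 = 23500/1113 in ≈ 21.114 in
Initial abstraction Ia = S/5 = (23500/1113)/5 = 4700/1113 ≈ 4.223 in

S = 23500/1113 in ≈ 21.114 in; Ia = 4700/1113 in ≈ 4.223 in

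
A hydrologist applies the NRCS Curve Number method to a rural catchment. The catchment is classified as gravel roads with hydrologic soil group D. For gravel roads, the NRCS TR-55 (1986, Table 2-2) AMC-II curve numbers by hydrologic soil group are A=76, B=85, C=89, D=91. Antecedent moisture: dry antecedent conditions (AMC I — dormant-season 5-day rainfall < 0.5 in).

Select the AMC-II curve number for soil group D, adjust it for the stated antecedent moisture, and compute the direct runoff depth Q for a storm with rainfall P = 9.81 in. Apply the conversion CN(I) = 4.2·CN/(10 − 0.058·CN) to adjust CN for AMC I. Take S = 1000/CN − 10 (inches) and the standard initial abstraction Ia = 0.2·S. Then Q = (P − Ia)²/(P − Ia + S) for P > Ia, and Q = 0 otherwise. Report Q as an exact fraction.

Q = 117967480203/15816646300 in ≈ 7.458 in

NRCS table: gravel roads, soil group D → CN(II) = 91
Adjust CN=91 to AMC I: 4.2·91/(10 − 0.058·91) → (1911/5) ÷ (2361/500) = 63700/787 ≈ 80.940
Retention S: 1000/CN − 10 with CN=80.940 → S = 1500/637 ≈ 2.355 in
Ia = 0.2S: 0.2·2.355 = 0.471 in (exactly 300/637)
P − Ia = 9.810 − 0.471 = 594897/63700 ≈ 9.339 in (> 0, runoff occurs)
Runoff Q = (P−Ia)²/(P−Ia+S) = (9.339)²/(9.339+2.355) = 117967480203/15816646300 ≈ 7.458 in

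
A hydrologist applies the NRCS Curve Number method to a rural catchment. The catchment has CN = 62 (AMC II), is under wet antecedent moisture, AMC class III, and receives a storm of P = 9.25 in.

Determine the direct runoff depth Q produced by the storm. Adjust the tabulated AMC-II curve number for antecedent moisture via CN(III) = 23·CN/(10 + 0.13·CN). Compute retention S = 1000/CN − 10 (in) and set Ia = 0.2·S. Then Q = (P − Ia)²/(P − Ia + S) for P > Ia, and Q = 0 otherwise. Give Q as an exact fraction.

Q = 618069321/92578772 in ≈ 6.676 in

Adjust CN=62 to AMC III: 23·62/(10 + 0.13·62) → 1426 ÷ (903/50) = 71300/903 ≈ 78.959
Max retention: S = 1000/(71300/903) − 10 = 1900/713 in (≈ 2.665 in)
Ia = 0.2·(1900/713) = 380/713 in ≈ 0.533 in
P − Ia = 9.250 − 0.533 = 24861/2852 ≈ 8.717 in (> 0, runoff occurs)
Q: (24861/2852)² ÷ (32461/2852) = 618069321/92578772 in (≈ 6.676 in)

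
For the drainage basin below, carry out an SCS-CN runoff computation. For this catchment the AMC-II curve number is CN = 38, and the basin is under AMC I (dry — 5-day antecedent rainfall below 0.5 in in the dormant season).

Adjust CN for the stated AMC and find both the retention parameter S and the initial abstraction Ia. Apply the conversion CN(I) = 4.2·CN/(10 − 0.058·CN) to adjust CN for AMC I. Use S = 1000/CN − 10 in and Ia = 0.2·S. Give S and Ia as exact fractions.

Adjust CN=38 to AMC I: 4.2·38/(10 − 0.058·38) → (798/5) ÷ (1949/250) = 39900/1949 ≈ 20.472
Retention S: 1000/CN − 10 with CN=20.472 → S = 15500/399 ≈ 38.847 in
Ia = 0.2·(15500/399) = 3100/399 in ≈ 7.769 in

S = 15500/399 in ≈ 38.847 in; Ia = 3100/399 in ≈ 7.769 in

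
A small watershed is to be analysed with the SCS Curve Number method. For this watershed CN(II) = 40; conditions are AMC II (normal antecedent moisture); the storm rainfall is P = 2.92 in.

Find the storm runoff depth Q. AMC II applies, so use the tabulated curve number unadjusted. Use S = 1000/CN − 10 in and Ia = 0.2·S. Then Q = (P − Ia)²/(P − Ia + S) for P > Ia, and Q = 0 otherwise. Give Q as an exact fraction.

Q = 0 in ≈ 0.000 in

AMC II — tabulated CN = 40 applies directly.
Max retention: S = 1000/40 − 10 = 15 in (≈ 15.000 in)
Ia = 0.2·15 = 3 in ≈ 3.000 in
P = 2.920 ≤ Ia = 3.000 in: entire storm abstracted, Q = 0.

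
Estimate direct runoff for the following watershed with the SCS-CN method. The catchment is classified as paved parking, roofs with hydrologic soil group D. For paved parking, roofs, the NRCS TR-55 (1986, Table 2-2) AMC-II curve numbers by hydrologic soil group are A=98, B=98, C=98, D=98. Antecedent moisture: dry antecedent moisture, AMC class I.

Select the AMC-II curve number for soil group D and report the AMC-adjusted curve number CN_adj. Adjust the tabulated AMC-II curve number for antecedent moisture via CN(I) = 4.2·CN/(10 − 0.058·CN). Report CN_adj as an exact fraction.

CN_adj = 102900/1079 ≈ 95.366

NRCS table: paved parking, roofs, soil group D → CN(II) = 98
Dry (AMC I): CN(I) = 4.2·98/(10 − 0.058·98) = (2058/5)/(1079/250) = 102900/1079 ≈ 95.366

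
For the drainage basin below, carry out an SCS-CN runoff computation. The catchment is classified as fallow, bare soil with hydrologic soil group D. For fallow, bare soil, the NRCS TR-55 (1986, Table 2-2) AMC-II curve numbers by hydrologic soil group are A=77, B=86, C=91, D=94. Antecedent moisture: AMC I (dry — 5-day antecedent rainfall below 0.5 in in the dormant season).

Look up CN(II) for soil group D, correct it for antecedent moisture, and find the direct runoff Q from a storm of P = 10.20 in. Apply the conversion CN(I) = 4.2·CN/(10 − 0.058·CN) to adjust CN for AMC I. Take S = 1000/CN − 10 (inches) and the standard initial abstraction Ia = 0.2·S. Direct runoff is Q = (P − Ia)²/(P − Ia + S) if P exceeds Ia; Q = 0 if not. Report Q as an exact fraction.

Q = 265005841/30891455 in ≈ 8.579 in

NRCS table: fallow, bare soil, soil group D → CN(II) = 94
CN(I) from CN(II)=94: (4.2·94)/(10 − 0.058·94) = 32900/379 ≈ 86.807
Max retention: S = 1000/(32900/379) − 10 = 500/329 in (≈ 1.520 in)
Ia = 0.2S: 0.2·1.520 = 0.304 in (exactly 100/329)
P − Ia = 10.200 − 0.304 = 16279/1645 ≈ 9.896 in (> 0, runoff occurs)
Runoff Q = (P−Ia)²/(P−Ia+S) = (9.896)²/(9.896+1.520) = 265005841/30891455 ≈ 8.579 in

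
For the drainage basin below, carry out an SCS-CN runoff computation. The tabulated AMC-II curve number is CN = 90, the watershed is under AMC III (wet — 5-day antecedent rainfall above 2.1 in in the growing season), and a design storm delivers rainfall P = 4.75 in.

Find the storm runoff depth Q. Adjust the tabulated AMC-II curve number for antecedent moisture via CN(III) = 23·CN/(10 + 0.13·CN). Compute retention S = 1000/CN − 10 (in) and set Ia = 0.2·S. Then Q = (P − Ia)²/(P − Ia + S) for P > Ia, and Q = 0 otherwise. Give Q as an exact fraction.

Wet (AMC III): CN(III) = 23·90/(10 + 0.13·90) = 2070/(217/10) = 20700/217 ≈ 95.392
Max retention: S = 1000/(20700/217) − 10 = 100/207 in (≈ 0.483 in)
Ia = 0.2·(100/207) = 20/207 in ≈ 0.097 in
Since P=4.750 > Ia=0.097: effective rainfall P−Ia = 3853/828 in
Runoff Q = (P−Ia)²/(P−Ia+S) = (4.653)²/(4.653+0.483) = 14845609/3521484 ≈ 4.216 in

Q = 14845609/3521484 in ≈ 4.216 in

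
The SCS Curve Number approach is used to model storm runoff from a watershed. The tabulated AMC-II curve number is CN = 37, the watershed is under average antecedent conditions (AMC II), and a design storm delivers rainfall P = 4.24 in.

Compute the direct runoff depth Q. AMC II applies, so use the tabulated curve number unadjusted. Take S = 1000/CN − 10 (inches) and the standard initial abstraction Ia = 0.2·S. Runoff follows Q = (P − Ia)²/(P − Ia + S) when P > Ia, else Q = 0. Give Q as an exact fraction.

CN(II) = 37; AMC II needs no correction.
Retention S: 1000/CN − 10 with CN=37.000 → S = 630/37 ≈ 17.027 in
Ia = 0.2S: 0.2·17.027 = 3.405 in (exactly 126/37)
Since P=4.240 > Ia=3.405: effective rainfall P−Ia = 772/925 in
Q: (772/925)² ÷ (16522/925) = 297992/7641425 in (≈ 0.039 in)

Q = 297992/7641425 in ≈ 0.039 in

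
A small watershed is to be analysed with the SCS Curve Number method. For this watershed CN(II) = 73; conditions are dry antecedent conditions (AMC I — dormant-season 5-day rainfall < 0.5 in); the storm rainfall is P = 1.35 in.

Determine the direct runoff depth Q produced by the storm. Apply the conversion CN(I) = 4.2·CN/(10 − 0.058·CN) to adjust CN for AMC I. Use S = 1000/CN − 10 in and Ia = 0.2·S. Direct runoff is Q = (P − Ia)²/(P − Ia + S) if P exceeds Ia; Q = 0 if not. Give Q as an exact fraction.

Q = 0 in ≈ 0.000 in

Dry (AMC I): CN(I) = 4.2·73/(10 − 0.058·73) = (1533/5)/(2883/500) = 51100/961 ≈ 53.174
Retention S: 1000/CN − 10 with CN=53.174 → S = 4500/511 ≈ 8.806 in
Initial abstraction Ia = S/5 = (4500/511)/5 = 900/511 ≈ 1.761 in
P = 1.350 ≤ Ia = 1.761 in: entire storm abstracted, Q = 0.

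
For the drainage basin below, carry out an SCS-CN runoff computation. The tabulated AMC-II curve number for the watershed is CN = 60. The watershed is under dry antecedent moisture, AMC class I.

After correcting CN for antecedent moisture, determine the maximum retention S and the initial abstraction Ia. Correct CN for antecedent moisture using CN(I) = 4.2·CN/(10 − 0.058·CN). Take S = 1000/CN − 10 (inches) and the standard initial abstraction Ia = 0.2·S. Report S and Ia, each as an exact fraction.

Adjust CN=60 to AMC I: 4.2·60/(10 − 0.058·60) → 252 ÷ (163/25) = 6300/163 ≈ 38.650
Retention S: 1000/CN − 10 with CN=38.650 → S = 1000/63 ≈ 15.873 in
Initial abstraction Ia = S/5 = (1000/63)/5 = 200/63 ≈ 3.175 in

S = 1000/63 in ≈ 15.873 in; Ia = 200/63 in ≈ 3.175 in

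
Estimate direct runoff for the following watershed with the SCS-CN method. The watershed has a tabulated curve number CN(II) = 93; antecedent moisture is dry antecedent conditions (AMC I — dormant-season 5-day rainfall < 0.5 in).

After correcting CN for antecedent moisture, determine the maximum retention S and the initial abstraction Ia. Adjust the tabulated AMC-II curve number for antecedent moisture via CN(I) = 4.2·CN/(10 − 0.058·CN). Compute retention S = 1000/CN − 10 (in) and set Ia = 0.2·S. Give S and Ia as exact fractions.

CN(I) from CN(II)=93: (4.2·93)/(10 − 0.058·93) = 27900/329 ≈ 84.802
S = 1000/(27900/329) − 10 = 500/279 in ≈ 1.792 in
Initial abstraction Ia = S/5 = (500/279)/5 = 100/279 ≈ 0.358 in

S = 500/279 in ≈ 1.792 in; Ia = 100/279 in ≈ 0.358 in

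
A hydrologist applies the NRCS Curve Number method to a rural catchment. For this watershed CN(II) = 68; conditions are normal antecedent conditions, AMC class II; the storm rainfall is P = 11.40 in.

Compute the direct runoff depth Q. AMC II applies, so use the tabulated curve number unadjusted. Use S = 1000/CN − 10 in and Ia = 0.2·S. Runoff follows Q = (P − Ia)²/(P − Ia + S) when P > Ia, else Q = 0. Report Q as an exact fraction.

AMC II — tabulated CN = 68 applies directly.
Max retention: S = 1000/68 − 10 = 80/17 in (≈ 4.706 in)
Initial abstraction Ia = S/5 = (80/17)/5 = 16/17 ≈ 0.941 in
P − Ia = 11.400 − 0.941 = 889/85 ≈ 10.459 in (> 0, runoff occurs)
Q: (889/85)² ÷ (1289/85) = 790321/109565 in (≈ 7.213 in)

Q = 790321/109565 in ≈ 7.213 in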